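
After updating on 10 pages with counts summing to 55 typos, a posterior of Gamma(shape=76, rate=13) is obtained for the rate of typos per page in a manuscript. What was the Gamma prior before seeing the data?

A Gamma(α, β) prior (rate parametrization) on a Poisson rate with n observations summing to S gives posterior Gamma(α+S, β+n).
So α = 76 − 55 = 21 and β = 13 − 10 = 3.

Gamma(shape=21, rate=3)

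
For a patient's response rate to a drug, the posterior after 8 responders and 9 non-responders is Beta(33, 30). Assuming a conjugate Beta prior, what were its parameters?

Beta(25, 21)

Beta is conjugate to the binomial likelihood: posterior = Beta(a+s, b+f).
So a = 33 − 8 = 25 and b = 30 − 9 = 21.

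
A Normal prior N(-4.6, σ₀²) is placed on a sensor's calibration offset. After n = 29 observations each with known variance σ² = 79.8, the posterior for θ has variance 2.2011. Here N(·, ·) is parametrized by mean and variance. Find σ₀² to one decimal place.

σ₀² = 11.0

Posterior precision equals prior precision plus data precision: 1/σ_n² = 1/σ₀² + n/σ².
So 1/σ₀² = 1/2.2011 − 29/79.8 = 0.454318 − 0.363409 = 0.090909.
Hence σ₀² = 1/0.090909 ≈ 11.0.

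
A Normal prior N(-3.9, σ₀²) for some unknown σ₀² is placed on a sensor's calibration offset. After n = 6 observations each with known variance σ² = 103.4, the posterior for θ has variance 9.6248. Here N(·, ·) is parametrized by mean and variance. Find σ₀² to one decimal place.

σ₀² = 21.8

For the Normal–Normal model with known σ², precisions add: τ_n = τ₀ + n/σ².
So 1/σ₀² = 1/9.6248 − 6/103.4 = 0.103898 − 0.058027 = 0.045871.
Hence σ₀² = 1/0.045871 ≈ 21.8.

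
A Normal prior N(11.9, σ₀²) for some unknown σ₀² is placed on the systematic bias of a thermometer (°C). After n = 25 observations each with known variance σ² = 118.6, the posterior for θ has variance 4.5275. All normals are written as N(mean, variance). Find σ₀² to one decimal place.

Posterior precision equals prior precision plus data precision: 1/σ_n² = 1/σ₀² + n/σ².
So 1/σ₀² = 1/4.5275 − 25/118.6 = 0.220872 − 0.210793 = 0.010079.
Hence σ₀² = 1/0.010079 ≈ 99.2.

σ₀² = 99.2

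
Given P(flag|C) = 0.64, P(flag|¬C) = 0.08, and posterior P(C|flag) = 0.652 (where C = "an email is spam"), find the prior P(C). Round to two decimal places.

P(C) = 0.19

Bayes' rule in odds form gives O(C|E) = O(C)·[P(E|C)/P(E|¬C)], hence O(C) = O(C|E)/LR.
Posterior odds = 0.652/(1−0.652) = 1.8736. LR = 0.64/0.08 = 8.0000.
Prior odds = 1.8736/8.0000 = 0.2342, so P(C) = 0.2342/(1+0.2342) ≈ 0.19.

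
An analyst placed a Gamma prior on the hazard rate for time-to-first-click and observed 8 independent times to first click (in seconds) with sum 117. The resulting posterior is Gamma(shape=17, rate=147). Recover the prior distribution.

For an exponential likelihood with a Gamma(α, β) prior on the rate, n observations with total T give posterior Gamma(α+n, β+T).
So α = 17 − 8 = 9 and β = 147 − 117 = 30.

Gamma(shape=9, rate=30)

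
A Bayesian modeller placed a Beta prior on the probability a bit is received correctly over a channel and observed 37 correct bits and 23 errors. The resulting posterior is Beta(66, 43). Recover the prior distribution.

Beta is conjugate to the binomial likelihood: posterior = Beta(α+s, β+f).
So α = 66 − 37 = 29 and β = 43 − 23 = 20.

Beta(29, 20)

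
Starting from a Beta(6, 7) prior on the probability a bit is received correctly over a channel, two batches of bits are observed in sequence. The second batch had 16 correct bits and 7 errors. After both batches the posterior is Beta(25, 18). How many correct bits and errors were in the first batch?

3 correct bits and 4 errors

Sequential conjugate updates are equivalent to a single update on the pooled data, so total successes = posterior α − prior α and total failures = posterior β − prior β.
Total across both batches: 25−6=19 correct bits, 18−7=11 errors.
Subtract the second batch: 19−16=3 correct bits and 11−7=4 errors.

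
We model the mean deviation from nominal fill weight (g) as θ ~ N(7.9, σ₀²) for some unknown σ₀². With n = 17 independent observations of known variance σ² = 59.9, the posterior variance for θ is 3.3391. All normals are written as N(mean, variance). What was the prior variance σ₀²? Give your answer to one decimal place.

σ₀² = 63.8

Posterior precision equals prior precision plus data precision: 1/σ_n² = 1/σ₀² + n/σ².
So 1/σ₀² = 1/3.3391 − 17/59.9 = 0.299482 − 0.283806 = 0.015676.
Hence σ₀² = 1/0.015676 ≈ 63.8.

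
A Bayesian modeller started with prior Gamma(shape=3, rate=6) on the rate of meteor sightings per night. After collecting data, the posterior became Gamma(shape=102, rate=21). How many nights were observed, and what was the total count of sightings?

A Gamma(α, β) prior (rate parametrization) on a Poisson rate with n observations summing to S gives posterior Gamma(α+S, β+n).
Matching: Σxᵢ = 102 − 3 = 99 and n = 21 − 6 = 15.

n = 15 nights with total 99 sightings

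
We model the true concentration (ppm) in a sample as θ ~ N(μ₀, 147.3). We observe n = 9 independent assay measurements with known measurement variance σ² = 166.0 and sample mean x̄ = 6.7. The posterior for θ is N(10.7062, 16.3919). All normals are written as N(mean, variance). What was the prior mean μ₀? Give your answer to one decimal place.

μ₀ = 42.7

The posterior mean is a precision-weighted average: μ_n = (τ₀μ₀ + τ_data·x̄)/(τ₀+τ_data), with τ₀=1/σ₀² and τ_data=n/σ².
Here τ₀ = 1/147.3 = 0.006789 and τ_data = 9/166.0 = 0.054217, so τ_n = 0.061006.
Rearranging for μ₀: μ₀ = (μ_n·τ_n − τ_data·x̄)/τ₀ = (10.7062·0.061006 − 0.054217·6.7) / 0.006789 = 0.289889/0.006789 ≈ 42.7.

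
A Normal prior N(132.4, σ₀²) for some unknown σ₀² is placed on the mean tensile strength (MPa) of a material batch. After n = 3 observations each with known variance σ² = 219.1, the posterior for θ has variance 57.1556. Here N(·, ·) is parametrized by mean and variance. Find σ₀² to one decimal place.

Posterior precision equals prior precision plus data precision: 1/σ_n² = 1/σ₀² + n/σ².
So 1/σ₀² = 1/57.1556 − 3/219.1 = 0.017496 − 0.013692 = 0.003804.
Hence σ₀² = 1/0.003804 ≈ 262.9.

σ₀² = 262.9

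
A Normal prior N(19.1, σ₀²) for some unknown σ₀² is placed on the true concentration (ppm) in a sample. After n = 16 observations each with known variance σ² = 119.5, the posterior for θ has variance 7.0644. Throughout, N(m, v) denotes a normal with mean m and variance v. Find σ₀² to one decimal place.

σ₀² = 130.5

For the Normal–Normal model with known σ², precisions add: τ_n = τ₀ + n/σ².
So 1/σ₀² = 1/7.0644 − 16/119.5 = 0.141555 − 0.133891 = 0.007664.
Hence σ₀² = 1/0.007664 ≈ 130.5.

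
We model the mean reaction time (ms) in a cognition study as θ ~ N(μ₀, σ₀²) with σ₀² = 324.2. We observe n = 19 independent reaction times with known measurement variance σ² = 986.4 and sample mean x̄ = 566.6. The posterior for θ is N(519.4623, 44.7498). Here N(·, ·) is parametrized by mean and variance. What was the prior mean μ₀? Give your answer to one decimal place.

μ₀ = 225.1

With known observation variance, the Normal–Normal posterior has precision τ_n = τ₀ + n/σ² and mean μ_n = (τ₀μ₀ + (n/σ²)x̄)/τ_n.
Here τ₀ = 1/324.2 = 0.003085 and τ_data = 19/986.4 = 0.019262, so τ_n = 0.022347.
Rearranging for μ₀: μ₀ = (μ_n·τ_n − τ_data·x̄)/τ₀ = (519.4623·0.022347 − 0.019262·566.6) / 0.003085 = 0.694575/0.003085 ≈ 225.1.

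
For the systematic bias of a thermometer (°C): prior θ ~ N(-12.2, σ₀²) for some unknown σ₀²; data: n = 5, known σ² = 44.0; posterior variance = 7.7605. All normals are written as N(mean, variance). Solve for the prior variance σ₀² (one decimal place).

Posterior precision equals prior precision plus data precision: 1/σ_n² = 1/σ₀² + n/σ².
So 1/σ₀² = 1/7.7605 − 5/44.0 = 0.128858 − 0.113636 = 0.015222.
Hence σ₀² = 1/0.015222 ≈ 65.7.

σ₀² = 65.7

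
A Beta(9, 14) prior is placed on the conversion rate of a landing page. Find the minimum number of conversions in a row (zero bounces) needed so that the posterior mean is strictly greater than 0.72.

After k conversions and 0 bounces the posterior is Beta(9+k, 14), with mean (9+k)/(9+14+k).
Set (9+k)/(23+k) > 0.72 and solve: k > (0.72·23 − 9)/(1 − 0.72) = 27.000.
The smallest integer exceeding 27.000 is 28.

k = 28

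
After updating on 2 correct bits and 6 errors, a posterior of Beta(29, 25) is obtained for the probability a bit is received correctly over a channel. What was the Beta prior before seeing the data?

Beta(27, 19)

Beta is conjugate to the binomial likelihood: posterior = Beta(α+s, β+f).
So α = 29 − 2 = 27 and β = 25 − 6 = 19.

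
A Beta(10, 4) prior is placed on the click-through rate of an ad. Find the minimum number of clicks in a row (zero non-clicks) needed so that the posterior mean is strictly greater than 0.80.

k = 7

After k clicks and 0 non-clicks the posterior is Beta(10+k, 4), with mean (10+k)/(10+4+k).
Set (10+k)/(14+k) > 0.80 and solve: k > (0.80·14 − 10)/(1 − 0.80) = 6.000.
The smallest integer exceeding 6.000 is 7, and checking k=7: (17)/(21) = 0.8095 > 0.80.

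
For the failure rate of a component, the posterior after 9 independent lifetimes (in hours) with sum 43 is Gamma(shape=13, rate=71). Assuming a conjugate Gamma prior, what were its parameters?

Gamma(shape=4, rate=28)

For an exponential likelihood with a Gamma(α, β) prior on the rate, n observations with total T give posterior Gamma(α+n, β+T).
So α = 13 − 9 = 4 and β = 71 − 43 = 28.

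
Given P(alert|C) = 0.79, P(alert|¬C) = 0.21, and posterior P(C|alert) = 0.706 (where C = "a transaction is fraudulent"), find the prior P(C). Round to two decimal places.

P(C) = 0.39

Bayes' rule in odds form gives O(C|E) = O(C)·[P(E|C)/P(E|¬C)], hence O(C) = O(C|E)/LR.
Posterior odds = 0.706/(1−0.706) = 2.4014. LR = 0.79/0.21 = 3.7619.
Prior odds = 2.4014/3.7619 = 0.6383, so P(C) = 0.6383/(1+0.6383) ≈ 0.39.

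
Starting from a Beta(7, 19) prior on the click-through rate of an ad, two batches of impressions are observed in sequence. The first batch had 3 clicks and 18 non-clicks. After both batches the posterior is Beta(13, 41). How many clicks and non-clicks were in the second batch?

Because Beta–binomial updating is additive in the counts, the combined data contributed (α_post−α_prior, β_post−β_prior) successes and failures.
Total across both batches: 13−7=6 clicks, 41−19=22 non-clicks.
Subtract the first batch: 6−3=3 clicks and 22−18=4 non-clicks.

3 clicks and 4 non-clicks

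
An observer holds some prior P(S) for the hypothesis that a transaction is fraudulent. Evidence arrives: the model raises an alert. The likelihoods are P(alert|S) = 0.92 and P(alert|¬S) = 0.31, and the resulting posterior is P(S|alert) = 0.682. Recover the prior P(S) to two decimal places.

P(S) = 0.42

In odds form, posterior odds = prior odds × likelihood ratio, so prior odds = posterior odds ÷ LR.
Posterior odds = 0.682/(1−0.682) = 2.1447. LR = 0.92/0.31 = 2.9677.
Prior odds = 2.1447/2.9677 = 0.7227, so P(S) = 0.7227/(1+0.7227) ≈ 0.42.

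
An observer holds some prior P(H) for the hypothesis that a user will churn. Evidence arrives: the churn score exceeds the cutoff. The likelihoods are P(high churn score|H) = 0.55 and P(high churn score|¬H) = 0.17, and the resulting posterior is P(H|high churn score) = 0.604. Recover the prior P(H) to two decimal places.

Bayes' rule in odds form gives O(H|E) = O(H)·[P(E|H)/P(E|¬H)], hence O(H) = O(H|E)/LR.
Posterior odds = 0.604/(1−0.604) = 1.5253. LR = 0.55/0.17 = 3.2353.
Prior odds = 1.5253/3.2353 = 0.4715, so P(H) = 0.4715/(1+0.4715) ≈ 0.32.

P(H) = 0.32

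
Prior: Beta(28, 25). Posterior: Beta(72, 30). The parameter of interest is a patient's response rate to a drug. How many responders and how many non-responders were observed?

A Beta(α, β) prior with s successes and f failures in binomial data gives a Beta(α+s, β+f) posterior.
So s = 72 − 28 = 44 and f = 30 − 25 = 5.

44 responders and 5 non-responders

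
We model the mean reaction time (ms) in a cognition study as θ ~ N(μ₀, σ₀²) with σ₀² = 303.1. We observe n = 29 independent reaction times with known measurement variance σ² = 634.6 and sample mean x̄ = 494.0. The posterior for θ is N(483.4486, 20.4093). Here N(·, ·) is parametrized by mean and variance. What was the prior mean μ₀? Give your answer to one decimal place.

μ₀ = 337.3

With known observation variance, the Normal–Normal posterior has precision τ_n = τ₀ + n/σ² and mean μ_n = (τ₀μ₀ + (n/σ²)x̄)/τ_n.
Here τ₀ = 1/303.1 = 0.003299 and τ_data = 29/634.6 = 0.045698, so τ_n = 0.048997.
Rearranging for μ₀: μ₀ = (μ_n·τ_n − τ_data·x̄)/τ₀ = (483.4486·0.048997 − 0.045698·494.0) / 0.003299 = 1.112719/0.003299 ≈ 337.3.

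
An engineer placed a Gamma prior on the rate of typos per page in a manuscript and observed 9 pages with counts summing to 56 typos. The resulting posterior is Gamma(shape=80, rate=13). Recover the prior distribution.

A Gamma(α, β) prior (rate parametrization) on a Poisson rate with n observations summing to S gives posterior Gamma(α+S, β+n).
So α = 80 − 56 = 24 and β = 13 − 9 = 4.

Gamma(shape=24, rate=4)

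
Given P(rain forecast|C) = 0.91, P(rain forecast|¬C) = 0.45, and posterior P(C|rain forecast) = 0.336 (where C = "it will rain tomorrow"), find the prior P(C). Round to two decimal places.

P(C) = 0.20

In odds form, posterior odds = prior odds × likelihood ratio, so prior odds = posterior odds ÷ LR.
Posterior odds = 0.336/(1−0.336) = 0.5060. LR = 0.91/0.45 = 2.0222.
Prior odds = 0.5060/2.0222 = 0.2502, so P(C) = 0.2502/(1+0.2502) ≈ 0.20.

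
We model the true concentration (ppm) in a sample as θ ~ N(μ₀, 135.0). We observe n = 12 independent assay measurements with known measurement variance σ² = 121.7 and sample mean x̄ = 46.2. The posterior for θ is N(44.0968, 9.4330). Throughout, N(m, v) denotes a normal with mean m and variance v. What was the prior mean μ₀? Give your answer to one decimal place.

μ₀ = 16.1

The posterior mean is a precision-weighted average: μ_n = (τ₀μ₀ + τ_data·x̄)/(τ₀+τ_data), with τ₀=1/σ₀² and τ_data=n/σ².
Here τ₀ = 1/135.0 = 0.007407 and τ_data = 12/121.7 = 0.098603, so τ_n = 0.106010.
Rearranging for μ₀: μ₀ = (μ_n·τ_n − τ_data·x̄)/τ₀ = (44.0968·0.106010 − 0.098603·46.2) / 0.007407 = 0.119243/0.007407 ≈ 16.1.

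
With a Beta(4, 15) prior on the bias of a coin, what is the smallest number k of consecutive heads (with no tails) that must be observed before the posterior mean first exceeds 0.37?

After k heads and 0 tails the posterior is Beta(4+k, 15), with mean (4+k)/(4+15+k).
Set (4+k)/(19+k) > 0.37 and solve: k > (0.37·19 − 4)/(1 − 0.37) = 4.810.
The smallest integer exceeding 4.810 is 5, and checking k=5: (9)/(24) = 0.3750 > 0.37.

k = 5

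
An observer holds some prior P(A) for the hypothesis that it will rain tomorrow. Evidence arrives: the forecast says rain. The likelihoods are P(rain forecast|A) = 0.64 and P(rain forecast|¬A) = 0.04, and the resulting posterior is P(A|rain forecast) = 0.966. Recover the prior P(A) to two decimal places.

P(A) = 0.64

In odds form, posterior odds = prior odds × likelihood ratio, so prior odds = posterior odds ÷ LR.
Posterior odds = 0.966/(1−0.966) = 28.4118. LR = 0.64/0.04 = 16.0000.
Prior odds = 28.4118/16.0000 = 1.7757, so P(A) = 1.7757/(1+1.7757) ≈ 0.64.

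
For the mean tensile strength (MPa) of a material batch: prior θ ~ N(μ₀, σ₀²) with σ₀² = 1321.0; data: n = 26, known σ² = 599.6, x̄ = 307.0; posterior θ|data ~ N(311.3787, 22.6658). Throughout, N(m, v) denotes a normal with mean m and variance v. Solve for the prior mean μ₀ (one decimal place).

μ₀ = 562.2

With known observation variance, the Normal–Normal posterior has precision τ_n = τ₀ + n/σ² and mean μ_n = (τ₀μ₀ + (n/σ²)x̄)/τ_n.
Here τ₀ = 1/1321.0 = 0.000757 and τ_data = 26/599.6 = 0.043362, so τ_n = 0.044119.
Rearranging for μ₀: μ₀ = (μ_n·τ_n − τ_data·x̄)/τ₀ = (311.3787·0.044119 − 0.043362·307.0) / 0.000757 = 0.425583/0.000757 ≈ 562.2.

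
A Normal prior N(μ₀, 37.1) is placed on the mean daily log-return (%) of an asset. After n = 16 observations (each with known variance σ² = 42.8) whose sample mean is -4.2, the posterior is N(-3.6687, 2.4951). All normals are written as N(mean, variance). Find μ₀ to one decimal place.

With known observation variance, the Normal–Normal posterior has precision τ_n = τ₀ + n/σ² and mean μ_n = (τ₀μ₀ + (n/σ²)x̄)/τ_n.
Here τ₀ = 1/37.1 = 0.026954 and τ_data = 16/42.8 = 0.373832, so τ_n = 0.400786.
Rearranging for μ₀: μ₀ = (μ_n·τ_n − τ_data·x̄)/τ₀ = (-3.6687·0.400786 − 0.373832·-4.2) / 0.026954 = 0.099731/0.026954 ≈ 3.7.

μ₀ = 3.7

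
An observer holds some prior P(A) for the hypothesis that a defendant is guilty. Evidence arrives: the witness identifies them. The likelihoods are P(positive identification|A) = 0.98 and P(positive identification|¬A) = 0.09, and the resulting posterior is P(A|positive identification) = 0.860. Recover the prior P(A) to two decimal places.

In odds form, posterior odds = prior odds × likelihood ratio, so prior odds = posterior odds ÷ LR.
Posterior odds = 0.860/(1−0.860) = 6.1429. LR = 0.98/0.09 = 10.8889.
Prior odds = 6.1429/10.8889 = 0.5641, so P(A) = 0.5641/(1+0.5641) ≈ 0.36.

P(A) = 0.36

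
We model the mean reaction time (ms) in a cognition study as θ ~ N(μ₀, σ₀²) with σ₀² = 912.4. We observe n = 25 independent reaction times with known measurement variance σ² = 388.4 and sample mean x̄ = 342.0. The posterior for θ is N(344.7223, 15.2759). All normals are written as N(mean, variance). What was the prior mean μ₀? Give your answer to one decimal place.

The posterior mean is a precision-weighted average: μ_n = (τ₀μ₀ + τ_data·x̄)/(τ₀+τ_data), with τ₀=1/σ₀² and τ_data=n/σ².
Here τ₀ = 1/912.4 = 0.001096 and τ_data = 25/388.4 = 0.064367, so τ_n = 0.065463.
Rearranging for μ₀: μ₀ = (μ_n·τ_n − τ_data·x̄)/τ₀ = (344.7223·0.065463 − 0.064367·342.0) / 0.001096 = 0.553042/0.001096 ≈ 504.6.

μ₀ = 504.6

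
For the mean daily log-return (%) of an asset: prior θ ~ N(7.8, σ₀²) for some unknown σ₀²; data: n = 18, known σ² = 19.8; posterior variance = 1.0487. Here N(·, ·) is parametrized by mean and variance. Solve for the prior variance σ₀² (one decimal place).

For the Normal–Normal model with known σ², precisions add: τ_n = τ₀ + n/σ².
So 1/σ₀² = 1/1.0487 − 18/19.8 = 0.953562 − 0.909091 = 0.044471.
Hence σ₀² = 1/0.044471 ≈ 22.5.

σ₀² = 22.5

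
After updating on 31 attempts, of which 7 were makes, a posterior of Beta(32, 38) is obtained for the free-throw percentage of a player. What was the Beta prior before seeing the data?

A Beta(α, β) prior with s successes and f failures in binomial data gives a Beta(α+s, β+f) posterior.
Subtract the data counts: 32−7=25, 38−24=14.

Beta(25, 14)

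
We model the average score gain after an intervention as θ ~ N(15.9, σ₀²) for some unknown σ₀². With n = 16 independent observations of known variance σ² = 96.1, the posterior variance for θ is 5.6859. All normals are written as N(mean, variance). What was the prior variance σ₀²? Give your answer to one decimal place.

σ₀² = 106.6

For the Normal–Normal model with known σ², precisions add: τ_n = τ₀ + n/σ².
So 1/σ₀² = 1/5.6859 − 16/96.1 = 0.175874 − 0.166493 = 0.009381.
Hence σ₀² = 1/0.009381 ≈ 106.6.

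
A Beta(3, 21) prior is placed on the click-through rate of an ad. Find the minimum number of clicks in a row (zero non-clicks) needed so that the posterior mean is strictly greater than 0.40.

k = 12

After k clicks and 0 non-clicks the posterior is Beta(3+k, 21), with mean (3+k)/(3+21+k).
Set (3+k)/(24+k) > 0.40 and solve: k > (0.40·24 − 3)/(1 − 0.40) = 11.000.
The smallest integer exceeding 11.000 is 12.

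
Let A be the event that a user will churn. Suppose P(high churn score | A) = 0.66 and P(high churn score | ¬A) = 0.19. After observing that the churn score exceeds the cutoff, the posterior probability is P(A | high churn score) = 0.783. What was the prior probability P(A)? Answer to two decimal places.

Bayes' rule in odds form gives O(A|E) = O(A)·[P(E|A)/P(E|¬A)], hence O(A) = O(A|E)/LR.
Posterior odds = 0.783/(1−0.783) = 3.6083. LR = 0.66/0.19 = 3.4737.
Prior odds = 3.6083/3.4737 = 1.0387, so P(A) = 1.0387/(1+1.0387) ≈ 0.51.

P(A) = 0.51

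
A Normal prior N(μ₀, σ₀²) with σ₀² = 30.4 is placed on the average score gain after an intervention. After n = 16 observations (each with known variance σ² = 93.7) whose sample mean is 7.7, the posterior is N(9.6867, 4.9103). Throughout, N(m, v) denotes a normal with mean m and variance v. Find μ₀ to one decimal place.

The posterior mean is a precision-weighted average: μ_n = (τ₀μ₀ + τ_data·x̄)/(τ₀+τ_data), with τ₀=1/σ₀² and τ_data=n/σ².
Here τ₀ = 1/30.4 = 0.032895 and τ_data = 16/93.7 = 0.170758, so τ_n = 0.203653.
Rearranging for μ₀: μ₀ = (μ_n·τ_n − τ_data·x̄)/τ₀ = (9.6867·0.203653 − 0.170758·7.7) / 0.032895 = 0.657889/0.032895 ≈ 20.0.

μ₀ = 20.0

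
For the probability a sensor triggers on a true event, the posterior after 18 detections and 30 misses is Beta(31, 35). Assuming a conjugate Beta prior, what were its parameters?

Beta(13, 5)

Under Beta–binomial conjugacy the posterior parameters are (a+s, b+f).
Subtract the data counts: 31−18=13, 35−30=5.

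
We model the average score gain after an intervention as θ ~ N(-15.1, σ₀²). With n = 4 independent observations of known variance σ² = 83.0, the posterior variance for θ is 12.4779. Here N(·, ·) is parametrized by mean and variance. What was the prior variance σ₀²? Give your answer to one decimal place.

Posterior precision equals prior precision plus data precision: 1/σ_n² = 1/σ₀² + n/σ².
So 1/σ₀² = 1/12.4779 − 4/83.0 = 0.080142 − 0.048193 = 0.031949.
Hence σ₀² = 1/0.031949 ≈ 31.3.

σ₀² = 31.3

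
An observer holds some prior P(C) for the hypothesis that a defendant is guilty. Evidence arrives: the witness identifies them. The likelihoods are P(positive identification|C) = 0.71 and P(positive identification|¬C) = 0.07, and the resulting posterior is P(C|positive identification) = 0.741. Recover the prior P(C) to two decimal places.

P(C) = 0.22

Bayes' rule in odds form gives O(C|E) = O(C)·[P(E|C)/P(E|¬C)], hence O(C) = O(C|E)/LR.
Posterior odds = 0.741/(1−0.741) = 2.8610. LR = 0.71/0.07 = 10.1429.
Prior odds = 2.8610/10.1429 = 0.2821, so P(C) = 0.2821/(1+0.2821) ≈ 0.22.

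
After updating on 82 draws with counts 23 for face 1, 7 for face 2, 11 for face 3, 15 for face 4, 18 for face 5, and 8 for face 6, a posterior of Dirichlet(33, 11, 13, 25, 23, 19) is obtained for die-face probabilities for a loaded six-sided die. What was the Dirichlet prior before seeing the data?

For a Dirichlet(α) prior with multinomial counts c, the posterior is Dirichlet(α + c) componentwise.
Subtract each count from the matching posterior parameter: 33−23=10, 11−7=4, 13−11=2, 25−15=10, 23−18=5, 19−8=11.

Dirichlet(10, 4, 2, 10, 5, 11)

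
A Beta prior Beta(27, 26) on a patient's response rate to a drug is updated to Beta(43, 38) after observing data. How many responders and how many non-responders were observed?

16 responders and 12 non-responders

Beta is conjugate to the binomial likelihood: posterior = Beta(α+s, β+f).
So s = 43 − 27 = 16 and f = 38 − 26 = 12.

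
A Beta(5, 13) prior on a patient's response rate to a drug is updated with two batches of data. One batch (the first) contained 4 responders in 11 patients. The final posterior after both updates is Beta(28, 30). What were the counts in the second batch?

Because Beta–binomial updating is additive in the counts, the combined data contributed (α_post−α_prior, β_post−β_prior) successes and failures.
Total across both batches: 28−5=23 responders, 30−13=17 non-responders.
Subtract the first batch: 23−4=19 responders and 17−7=10 non-responders.

19 responders and 10 non-responders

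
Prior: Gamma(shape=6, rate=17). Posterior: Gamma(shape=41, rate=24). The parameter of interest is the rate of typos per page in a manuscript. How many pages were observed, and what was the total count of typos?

n = 7 pages with total 35 typos

Gamma–Poisson conjugacy: posterior shape = α + Σxᵢ, posterior rate = β + n.
Matching: Σxᵢ = 41 − 6 = 35 and n = 24 − 17 = 7.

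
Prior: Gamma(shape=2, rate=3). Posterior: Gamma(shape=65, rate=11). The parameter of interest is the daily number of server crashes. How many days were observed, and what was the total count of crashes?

A Gamma(α, β) prior (rate parametrization) on a Poisson rate with n observations summing to S gives posterior Gamma(α+S, β+n).
Matching: Σxᵢ = 65 − 2 = 63 and n = 11 − 3 = 8.

n = 8 days with total 63 crashes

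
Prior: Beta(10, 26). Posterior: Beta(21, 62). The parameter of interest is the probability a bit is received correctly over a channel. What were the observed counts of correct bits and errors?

Beta is conjugate to the binomial likelihood: posterior = Beta(a+s, b+f).
Match parameters: s=21−10=11, f=62−26=36.

11 correct bits and 36 errors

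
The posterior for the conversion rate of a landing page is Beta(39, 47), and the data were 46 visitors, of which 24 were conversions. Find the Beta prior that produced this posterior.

Beta is conjugate to the binomial likelihood: posterior = Beta(a+s, b+f).
Subtract the data counts: 39−24=15, 47−22=25.

Beta(15, 25)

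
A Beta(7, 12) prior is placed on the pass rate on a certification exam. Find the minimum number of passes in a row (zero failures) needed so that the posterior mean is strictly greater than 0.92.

k = 132

After k passes and 0 failures the posterior is Beta(7+k, 12), with mean (7+k)/(7+12+k).
Set (7+k)/(19+k) > 0.92 and solve: k > (0.92·19 − 7)/(1 − 0.92) = 131.000.
The smallest integer exceeding 131.000 is 132, and checking k=132: (139)/(151) = 0.9205 > 0.92.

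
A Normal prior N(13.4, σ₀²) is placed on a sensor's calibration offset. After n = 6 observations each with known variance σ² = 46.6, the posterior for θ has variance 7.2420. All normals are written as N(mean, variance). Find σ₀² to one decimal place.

Posterior precision equals prior precision plus data precision: 1/σ_n² = 1/σ₀² + n/σ².
So 1/σ₀² = 1/7.2420 − 6/46.6 = 0.138083 − 0.128755 = 0.009328.
Hence σ₀² = 1/0.009328 ≈ 107.2.

σ₀² = 107.2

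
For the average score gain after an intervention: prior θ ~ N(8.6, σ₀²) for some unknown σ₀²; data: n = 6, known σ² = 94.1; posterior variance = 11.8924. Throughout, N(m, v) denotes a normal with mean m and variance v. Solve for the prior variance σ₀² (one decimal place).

σ₀² = 49.2

For the Normal–Normal model with known σ², precisions add: τ_n = τ₀ + n/σ².
So 1/σ₀² = 1/11.8924 − 6/94.1 = 0.084087 − 0.063762 = 0.020325.
Hence σ₀² = 1/0.020325 ≈ 49.2.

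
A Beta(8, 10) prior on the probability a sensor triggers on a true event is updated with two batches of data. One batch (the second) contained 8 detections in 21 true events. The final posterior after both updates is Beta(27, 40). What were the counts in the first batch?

11 detections and 17 misses

Because Beta–binomial updating is additive in the counts, the combined data contributed (α_post−α_prior, β_post−β_prior) successes and failures.
Total across both batches: 27−8=19 detections, 40−10=30 misses.
Subtract the second batch: 19−8=11 detections and 30−13=17 misses.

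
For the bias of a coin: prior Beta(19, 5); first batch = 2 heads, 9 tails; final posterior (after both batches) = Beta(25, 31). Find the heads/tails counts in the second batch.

Sequential conjugate updates are equivalent to a single update on the pooled data, so total successes = posterior α − prior α and total failures = posterior β − prior β.
Total across both batches: 25−19=6 heads, 31−5=26 tails.
Subtract the first batch: 6−2=4 heads and 26−9=17 tails.

4 heads and 17 tails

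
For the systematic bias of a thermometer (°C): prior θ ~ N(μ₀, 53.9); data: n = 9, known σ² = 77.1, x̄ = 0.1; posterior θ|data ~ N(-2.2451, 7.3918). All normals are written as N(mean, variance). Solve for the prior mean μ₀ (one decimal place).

The posterior mean is a precision-weighted average: μ_n = (τ₀μ₀ + τ_data·x̄)/(τ₀+τ_data), with τ₀=1/σ₀² and τ_data=n/σ².
Here τ₀ = 1/53.9 = 0.018553 and τ_data = 9/77.1 = 0.116732, so τ_n = 0.135285.
Rearranging for μ₀: μ₀ = (μ_n·τ_n − τ_data·x̄)/τ₀ = (-2.2451·0.135285 − 0.116732·0.1) / 0.018553 = -0.315402/0.018553 ≈ -17.0.

μ₀ = -17.0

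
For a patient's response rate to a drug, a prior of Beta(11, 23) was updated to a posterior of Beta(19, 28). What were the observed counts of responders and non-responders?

A Beta(a, b) prior with s successes and f failures in binomial data gives a Beta(a+s, b+f) posterior.
Match parameters: s=19−11=8, f=28−23=5.

8 responders and 5 non-responders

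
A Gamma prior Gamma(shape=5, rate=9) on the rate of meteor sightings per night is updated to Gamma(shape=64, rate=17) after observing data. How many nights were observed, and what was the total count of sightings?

n = 8 nights with total 59 sightings

A Gamma(α, β) prior (rate parametrization) on a Poisson rate with n observations summing to S gives posterior Gamma(α+S, β+n).
Matching: Σxᵢ = 64 − 5 = 59 and n = 17 − 9 = 8.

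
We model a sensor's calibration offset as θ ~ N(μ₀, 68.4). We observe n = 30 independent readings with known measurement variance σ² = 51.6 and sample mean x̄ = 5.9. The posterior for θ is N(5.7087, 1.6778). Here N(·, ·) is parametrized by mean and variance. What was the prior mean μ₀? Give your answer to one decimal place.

The posterior mean is a precision-weighted average: μ_n = (τ₀μ₀ + τ_data·x̄)/(τ₀+τ_data), with τ₀=1/σ₀² and τ_data=n/σ².
Here τ₀ = 1/68.4 = 0.014620 and τ_data = 30/51.6 = 0.581395, so τ_n = 0.596015.
Rearranging for μ₀: μ₀ = (μ_n·τ_n − τ_data·x̄)/τ₀ = (5.7087·0.596015 − 0.581395·5.9) / 0.014620 = -0.027760/0.014620 ≈ -1.9.

μ₀ = -1.9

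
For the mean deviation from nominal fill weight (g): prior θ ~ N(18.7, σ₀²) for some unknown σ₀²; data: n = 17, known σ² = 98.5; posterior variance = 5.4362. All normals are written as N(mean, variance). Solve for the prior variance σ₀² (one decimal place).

Posterior precision equals prior precision plus data precision: 1/σ_n² = 1/σ₀² + n/σ².
So 1/σ₀² = 1/5.4362 − 17/98.5 = 0.183952 − 0.172589 = 0.011363.
Hence σ₀² = 1/0.011363 ≈ 88.0.

σ₀² = 88.0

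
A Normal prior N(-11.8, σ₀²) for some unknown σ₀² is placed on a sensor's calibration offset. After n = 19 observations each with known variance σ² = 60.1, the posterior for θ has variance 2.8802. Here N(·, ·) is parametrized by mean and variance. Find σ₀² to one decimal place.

σ₀² = 32.2

For the Normal–Normal model with known σ², precisions add: τ_n = τ₀ + n/σ².
So 1/σ₀² = 1/2.8802 − 19/60.1 = 0.347198 − 0.316140 = 0.031058.
Hence σ₀² = 1/0.031058 ≈ 32.2.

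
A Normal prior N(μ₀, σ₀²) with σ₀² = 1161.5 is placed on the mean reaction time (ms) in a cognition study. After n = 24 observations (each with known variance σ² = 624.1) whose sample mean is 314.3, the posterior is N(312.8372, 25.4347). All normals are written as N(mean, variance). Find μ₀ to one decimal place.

With known observation variance, the Normal–Normal posterior has precision τ_n = τ₀ + n/σ² and mean μ_n = (τ₀μ₀ + (n/σ²)x̄)/τ_n.
Here τ₀ = 1/1161.5 = 0.000861 and τ_data = 24/624.1 = 0.038455, so τ_n = 0.039316.
Rearranging for μ₀: μ₀ = (μ_n·τ_n − τ_data·x̄)/τ₀ = (312.8372·0.039316 − 0.038455·314.3) / 0.000861 = 0.213101/0.000861 ≈ 247.5.

μ₀ = 247.5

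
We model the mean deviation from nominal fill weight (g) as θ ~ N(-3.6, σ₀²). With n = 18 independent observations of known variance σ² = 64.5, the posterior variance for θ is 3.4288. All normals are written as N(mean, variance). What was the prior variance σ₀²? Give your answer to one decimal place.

σ₀² = 79.5

Posterior precision equals prior precision plus data precision: 1/σ_n² = 1/σ₀² + n/σ².
So 1/σ₀² = 1/3.4288 − 18/64.5 = 0.291647 − 0.279070 = 0.012577.
Hence σ₀² = 1/0.012577 ≈ 79.5.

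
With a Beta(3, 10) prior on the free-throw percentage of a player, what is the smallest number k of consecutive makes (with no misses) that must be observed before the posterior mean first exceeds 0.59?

k = 12

After k makes and 0 misses the posterior is Beta(3+k, 10), with mean (3+k)/(3+10+k).
Set (3+k)/(13+k) > 0.59 and solve: k > (0.59·13 − 3)/(1 − 0.59) = 11.390.
The smallest integer exceeding 11.390 is 12.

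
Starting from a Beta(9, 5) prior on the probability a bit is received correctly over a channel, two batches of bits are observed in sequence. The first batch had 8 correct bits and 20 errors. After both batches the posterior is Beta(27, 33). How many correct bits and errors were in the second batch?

Sequential conjugate updates are equivalent to a single update on the pooled data, so total successes = posterior α − prior α and total failures = posterior β − prior β.
Total across both batches: 27−9=18 correct bits, 33−5=28 errors.
Subtract the first batch: 18−8=10 correct bits and 28−20=8 errors.

10 correct bits and 8 errors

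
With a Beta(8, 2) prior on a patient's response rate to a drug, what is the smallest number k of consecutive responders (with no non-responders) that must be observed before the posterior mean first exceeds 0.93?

k = 19

After k responders and 0 non-responders the posterior is Beta(8+k, 2), with mean (8+k)/(8+2+k).
Set (8+k)/(10+k) > 0.93 and solve: k > (0.93·10 − 8)/(1 − 0.93) = 18.571.
The smallest integer exceeding 18.571 is 19, and checking k=19: (27)/(29) = 0.9310 > 0.93.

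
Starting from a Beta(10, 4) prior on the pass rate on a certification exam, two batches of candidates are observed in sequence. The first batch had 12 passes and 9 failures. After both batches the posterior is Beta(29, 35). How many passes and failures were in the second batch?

7 passes and 22 failures

Sequential conjugate updates are equivalent to a single update on the pooled data, so total successes = posterior α − prior α and total failures = posterior β − prior β.
Total across both batches: 29−10=19 passes, 35−4=31 failures.
Subtract the first batch: 19−12=7 passes and 31−9=22 failures.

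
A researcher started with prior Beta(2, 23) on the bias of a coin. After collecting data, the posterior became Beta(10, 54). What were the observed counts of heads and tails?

8 heads and 31 tails

Under Beta–binomial conjugacy the posterior parameters are (a+s, b+f).
So s = 10 − 2 = 8 and f = 54 − 23 = 31.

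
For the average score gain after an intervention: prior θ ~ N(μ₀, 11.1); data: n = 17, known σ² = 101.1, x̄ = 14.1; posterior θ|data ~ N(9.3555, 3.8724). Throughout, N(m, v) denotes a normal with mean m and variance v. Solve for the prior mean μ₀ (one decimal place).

The posterior mean is a precision-weighted average: μ_n = (τ₀μ₀ + τ_data·x̄)/(τ₀+τ_data), with τ₀=1/σ₀² and τ_data=n/σ².
Here τ₀ = 1/11.1 = 0.090090 and τ_data = 17/101.1 = 0.168150, so τ_n = 0.258240.
Rearranging for μ₀: μ₀ = (μ_n·τ_n − τ_data·x̄)/τ₀ = (9.3555·0.258240 − 0.168150·14.1) / 0.090090 = 0.045049/0.090090 ≈ 0.5.

μ₀ = 0.5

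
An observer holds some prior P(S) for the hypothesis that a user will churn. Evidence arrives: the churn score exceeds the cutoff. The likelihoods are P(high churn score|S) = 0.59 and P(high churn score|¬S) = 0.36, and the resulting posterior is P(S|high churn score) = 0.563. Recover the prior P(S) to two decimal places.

P(S) = 0.44

In odds form, posterior odds = prior odds × likelihood ratio, so prior odds = posterior odds ÷ LR.
Posterior odds = 0.563/(1−0.563) = 1.2883. LR = 0.59/0.36 = 1.6389.
Prior odds = 1.2883/1.6389 = 0.7861, so P(S) = 0.7861/(1+0.7861) ≈ 0.44.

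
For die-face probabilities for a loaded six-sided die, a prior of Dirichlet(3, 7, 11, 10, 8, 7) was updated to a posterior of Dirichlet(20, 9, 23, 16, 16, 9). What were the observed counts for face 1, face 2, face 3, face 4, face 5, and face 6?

counts (17, 2, 12, 6, 8, 2)

For a Dirichlet(α) prior with multinomial counts c, the posterior is Dirichlet(α + c) componentwise.
Counts are posterior − prior componentwise: 20−3=17, 9−7=2, 23−11=12, 16−10=6, 16−8=8, 9−7=2.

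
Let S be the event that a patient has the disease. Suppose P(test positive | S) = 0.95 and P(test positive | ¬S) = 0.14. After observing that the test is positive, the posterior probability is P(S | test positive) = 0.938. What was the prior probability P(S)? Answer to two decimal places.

P(S) = 0.69

In odds form, posterior odds = prior odds × likelihood ratio, so prior odds = posterior odds ÷ LR.
Posterior odds = 0.938/(1−0.938) = 15.1290. LR = 0.95/0.14 = 6.7857.
Prior odds = 15.1290/6.7857 = 2.2295, so P(S) = 2.2295/(1+2.2295) ≈ 0.69.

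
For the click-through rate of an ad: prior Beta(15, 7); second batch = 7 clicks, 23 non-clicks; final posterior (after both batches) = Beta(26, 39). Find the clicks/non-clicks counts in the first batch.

4 clicks and 9 non-clicks

Sequential conjugate updates are equivalent to a single update on the pooled data, so total successes = posterior α − prior α and total failures = posterior β − prior β.
Total across both batches: 26−15=11 clicks, 39−7=32 non-clicks.
Subtract the second batch: 11−7=4 clicks and 32−23=9 non-clicks.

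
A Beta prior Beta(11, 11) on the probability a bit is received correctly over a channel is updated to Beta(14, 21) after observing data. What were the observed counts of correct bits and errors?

3 correct bits and 10 errors

A Beta(a, b) prior with s successes and f failures in binomial data gives a Beta(a+s, b+f) posterior.
So s = 14 − 11 = 3 and f = 21 − 11 = 10.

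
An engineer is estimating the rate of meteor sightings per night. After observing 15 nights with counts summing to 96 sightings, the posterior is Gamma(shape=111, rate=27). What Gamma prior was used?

Gamma(shape=15, rate=12)

A Gamma(α, β) prior (rate parametrization) on a Poisson rate with n observations summing to S gives posterior Gamma(α+S, β+n).
So α = 111 − 96 = 15 and β = 27 − 15 = 12.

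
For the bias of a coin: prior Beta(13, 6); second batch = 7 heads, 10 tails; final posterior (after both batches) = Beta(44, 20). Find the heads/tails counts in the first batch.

24 heads and 4 tails

Because Beta–binomial updating is additive in the counts, the combined data contributed (α_post−α_prior, β_post−β_prior) successes and failures.
Total across both batches: 44−13=31 heads, 20−6=14 tails.
Subtract the second batch: 31−7=24 heads and 14−10=4 tails.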